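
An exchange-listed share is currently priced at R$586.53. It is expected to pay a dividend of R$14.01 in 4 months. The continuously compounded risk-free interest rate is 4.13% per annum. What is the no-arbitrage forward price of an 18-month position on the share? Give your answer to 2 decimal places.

PV(dividends) I = 14.01·e^(−0.0413·4/12)
I = 13.8185
F = (S − I)·e^(rT) = (586.53 − 13.8185) · e^(0.0413·18/12)
= 572.7115 · e^0.061950 = 572.7115 × 1.063909 = R$609.31

R$609.31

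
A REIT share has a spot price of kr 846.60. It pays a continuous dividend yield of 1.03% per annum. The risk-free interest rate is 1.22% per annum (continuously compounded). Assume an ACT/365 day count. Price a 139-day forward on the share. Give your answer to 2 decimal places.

F = S·e^((r − q)T) = 846.60 · e^((0.0122 − 0.0103) × 139/365)
= 846.60 · e^0.000724 = 846.60 × 1.000724
F = kr 847.21

kr 847.21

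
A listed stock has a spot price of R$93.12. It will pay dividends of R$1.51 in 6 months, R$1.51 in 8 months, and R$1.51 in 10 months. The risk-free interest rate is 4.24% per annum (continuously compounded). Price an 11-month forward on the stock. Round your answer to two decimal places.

PV(dividends) I = 1.51·e^(−0.0424·6/12) + 1.51·e^(−0.0424·8/12) + 1.51·e^(−0.0424·10/12)
I = 1.4783 + 1.4679 + 1.4576 = 4.4038
F = (S − I)·e^(rT) = (93.12 − 4.4038) · e^(0.0424·11/12)
= 88.7162 · e^0.038867 = 88.7162 × 1.039632 = R$92.23

R$92.23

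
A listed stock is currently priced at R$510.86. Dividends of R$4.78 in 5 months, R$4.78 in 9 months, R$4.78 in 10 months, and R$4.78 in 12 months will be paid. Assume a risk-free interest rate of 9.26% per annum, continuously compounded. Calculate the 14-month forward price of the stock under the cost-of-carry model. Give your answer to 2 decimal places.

R$549.27

PV(dividends) I = 4.78·e^(−0.0926·5/12) + 4.78·e^(−0.0926·9/12) + 4.78·e^(−0.0926·10/12) + 4.78·e^(−0.0926·12/12)
I = 4.5991 + 4.4593 + 4.4250 + 4.3572 = 17.8406
F = (S − I)·e^(rT) = (510.86 − 17.8406) · e^(0.0926·14/12)
= 493.0194 · e^0.108033 = 493.0194 × 1.114085 = R$549.27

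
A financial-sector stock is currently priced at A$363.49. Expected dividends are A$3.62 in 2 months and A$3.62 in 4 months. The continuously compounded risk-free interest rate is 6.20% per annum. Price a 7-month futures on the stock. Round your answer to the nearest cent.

A$369.49

PV(dividends) I = 3.62·e^(−0.0620·2/12) + 3.62·e^(−0.0620·4/12)
I = 3.5828 + 3.5460 = 7.1288
F = (S − I)·e^(rT) = (363.49 − 7.1288) · e^(0.0620·7/12)
= 356.3612 · e^0.036167 = 356.3612 × 1.036829 = A$369.49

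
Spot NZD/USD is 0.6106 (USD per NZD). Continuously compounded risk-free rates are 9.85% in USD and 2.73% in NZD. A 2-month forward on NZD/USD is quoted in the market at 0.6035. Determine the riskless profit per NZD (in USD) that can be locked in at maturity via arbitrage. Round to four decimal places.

Fair forward: F* = S·e^(carry·T), with carry = (r_USD − r_NZD) = 0.0985 − 0.0273 = 0.0712
F* = 0.6106 · e^(0.0712 × 2/12) = 0.6106 · e^0.011867 = 0.6106 × 1.011938 = 0.6179
Market 0.6035 < fair 0.6179: forward underpriced → reverse cash-and-carry (short spot, go long the forward).
At maturity, profit = |F_mkt − F*| = |0.6035 − 0.6179| = 0.0144 per NZD (in USD)

0.0144 per NZD (in USD)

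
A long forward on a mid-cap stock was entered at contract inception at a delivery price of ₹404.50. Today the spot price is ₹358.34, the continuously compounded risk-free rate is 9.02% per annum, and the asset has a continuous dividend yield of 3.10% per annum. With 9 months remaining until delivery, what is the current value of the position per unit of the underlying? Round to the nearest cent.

Current fair forward for the remaining 9 months: F = S·e^((r − q)·T), (r − q) = 0.0902 − 0.0310 = 0.0592
F = 358.34 · e^(0.0592 × 9/12) = 358.34 × 1.045400 = 374.6086
Value of long forward = (F − K)·e^(−rT) = (374.6086 − 404.50) · e^(−0.0902·9/12)
= -29.8914 × 0.934588 = -27.94

-₹27.94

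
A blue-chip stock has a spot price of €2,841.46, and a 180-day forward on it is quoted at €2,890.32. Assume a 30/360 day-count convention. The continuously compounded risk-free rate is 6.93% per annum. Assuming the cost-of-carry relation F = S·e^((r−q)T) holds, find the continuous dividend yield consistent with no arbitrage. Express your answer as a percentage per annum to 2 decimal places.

From F = S·e^((r−q)T): (r − q) = ln(F/S)/T
ln(2890.32/2841.46) = ln(1.017195) = 0.017049
(r − q) = 0.017049 / (180/360) = 0.034098
q = r − ln(F/S)/T = 0.0693 − 0.034098 = 0.035202
q = 3.52%

3.52%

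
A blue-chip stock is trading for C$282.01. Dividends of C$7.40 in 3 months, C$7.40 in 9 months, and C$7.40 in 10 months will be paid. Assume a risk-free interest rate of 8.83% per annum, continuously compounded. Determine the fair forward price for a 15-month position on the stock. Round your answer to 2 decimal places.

C$291.43

PV(dividends) I = 7.40·e^(−0.0883·3/12) + 7.40·e^(−0.0883·9/12) + 7.40·e^(−0.0883·10/12)
I = 7.2384 + 6.9258 + 6.8750 = 21.0392
F = (S − I)·e^(rT) = (282.01 − 21.0392) · e^(0.0883·15/12)
= 260.9708 · e^0.110375 = 260.9708 × 1.116697 = C$291.43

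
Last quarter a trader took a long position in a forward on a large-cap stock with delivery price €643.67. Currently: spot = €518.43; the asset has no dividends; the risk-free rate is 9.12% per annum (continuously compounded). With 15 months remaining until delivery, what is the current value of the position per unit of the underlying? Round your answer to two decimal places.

Current fair forward for the remaining 15 months: F = S·e^(r·T), r = 0.0912
F = 518.43 · e^(0.0912 × 15/12) = 518.43 × 1.120752 = 581.0315
Value of long forward = (F − K)·e^(−rT) = (581.0315 − 643.67) · e^(−0.0912·15/12)
= -62.6385 × 0.892258 = -55.89

-€55.89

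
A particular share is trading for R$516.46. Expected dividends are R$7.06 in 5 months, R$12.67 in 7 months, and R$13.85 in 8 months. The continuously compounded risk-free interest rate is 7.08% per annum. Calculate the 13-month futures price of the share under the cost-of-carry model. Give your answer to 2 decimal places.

R$522.84

PV(dividends) I = 7.06·e^(−0.0708·5/12) + 12.67·e^(−0.0708·7/12) + 13.85·e^(−0.0708·8/12)
I = 6.8548 + 12.1574 + 13.2115 = 32.2237
F = (S − I)·e^(rT) = (516.46 − 32.2237) · e^(0.0708·13/12)
= 484.2363 · e^0.076700 = 484.2363 × 1.079718 = R$522.84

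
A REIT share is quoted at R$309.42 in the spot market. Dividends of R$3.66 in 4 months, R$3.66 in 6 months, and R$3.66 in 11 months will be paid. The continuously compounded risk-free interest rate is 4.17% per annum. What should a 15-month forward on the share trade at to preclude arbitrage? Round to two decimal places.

R$314.69

PV(dividends) I = 3.66·e^(−0.0417·4/12) + 3.66·e^(−0.0417·6/12) + 3.66·e^(−0.0417·11/12)
I = 3.6095 + 3.5845 + 3.5227 = 10.7167
F = (S − I)·e^(rT) = (309.42 − 10.7167) · e^(0.0417·15/12)
= 298.7033 · e^0.052125 = 298.7033 × 1.053507 = R$314.69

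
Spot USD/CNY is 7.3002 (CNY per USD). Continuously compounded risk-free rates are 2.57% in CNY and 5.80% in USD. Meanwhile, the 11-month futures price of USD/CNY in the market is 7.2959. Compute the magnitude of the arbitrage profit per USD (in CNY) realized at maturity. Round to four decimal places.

0.2087 per USD (in CNY)

Fair futures: F* = S·e^(carry·T), with carry = (r_CNY − r_USD) = 0.0257 − 0.0580 = -0.0323
F* = 7.3002 · e^(-0.0323 × 11/12) = 7.3002 · e^-0.029608 = 7.3002 × 0.970826 = 7.0872
Market 7.2959 > fair 7.0872: forward overpriced → cash-and-carry (buy spot, short the forward).
At maturity, profit = |F_mkt − F*| = |7.2959 − 7.0872| = 0.2087 per USD (in CNY)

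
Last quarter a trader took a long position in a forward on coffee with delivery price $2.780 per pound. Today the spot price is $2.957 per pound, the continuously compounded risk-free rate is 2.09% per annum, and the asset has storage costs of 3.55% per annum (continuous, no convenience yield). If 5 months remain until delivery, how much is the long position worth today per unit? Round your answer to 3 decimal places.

$0.245 per pound

Current fair forward for the remaining 5 months: F = S·e^((r + u)·T), (r + u) = 0.0209 + 0.0355 = 0.0564
F = 2.957 · e^(0.0564 × 5/12) = 2.957 × 1.023778 = 3.0273
Value of long forward = (F − K)·e^(−rT) = (3.0273 − 2.780) · e^(−0.0209·5/12)
= 0.2473 × 0.991329 = 0.245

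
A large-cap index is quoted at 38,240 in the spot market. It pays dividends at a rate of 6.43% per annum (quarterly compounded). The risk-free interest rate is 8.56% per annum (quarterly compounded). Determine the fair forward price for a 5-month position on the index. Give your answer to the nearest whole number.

F = S · (1+r/4)^(4T) / (1+q/4)^(4T)
= 38240 × 1.035920 / 1.026935 = 38240 × 1.008749
F = 38,575

38,575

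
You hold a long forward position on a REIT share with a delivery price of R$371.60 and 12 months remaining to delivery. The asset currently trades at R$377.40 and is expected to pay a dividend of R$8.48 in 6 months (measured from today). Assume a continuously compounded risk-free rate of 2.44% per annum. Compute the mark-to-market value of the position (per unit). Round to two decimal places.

PV(remaining dividends) I = 8.48·e^(−0.0244·6/12) = 8.3772
Current forward F = (S − I)·e^(rT) = (377.40 − 8.3772)·e^(0.0244·12/12) = 369.0228 × 1.024700 = 378.1377
Value (long) = (F − K)·e^(−rT) = (378.1377 − 371.60) × 0.975895 = 6.3801
Value = R$6.38

R$6.38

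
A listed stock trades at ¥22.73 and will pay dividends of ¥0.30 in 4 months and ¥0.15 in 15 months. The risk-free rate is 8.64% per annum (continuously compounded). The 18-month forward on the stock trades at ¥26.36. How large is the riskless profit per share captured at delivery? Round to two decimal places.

¥0.97 per share

PV(dividends) I = 0.30·e^(−0.0864·4/12) + 0.15·e^(−0.0864·15/12) = 0.4261
Fair forward F* = (S − I)·e^(rT) = (22.73 − 0.4261)·e^0.129600 = 22.3039 × 1.138373 = 25.3902
Market ¥26.36 > fair 25.3902: forward overpriced → cash-and-carry (borrow at r, buy the stock and collect the dividends, short the forward).
Profit at T = |F_mkt − F*| = |26.36 − 25.3902| = ¥0.97 per share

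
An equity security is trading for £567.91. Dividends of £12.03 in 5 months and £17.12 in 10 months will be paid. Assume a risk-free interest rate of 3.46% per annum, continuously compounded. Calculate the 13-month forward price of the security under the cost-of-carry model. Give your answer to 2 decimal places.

£560.02

PV(dividends) I = 12.03·e^(−0.0346·5/12) + 17.12·e^(−0.0346·10/12)
I = 11.8578 + 16.6334 = 28.4912
F = (S − I)·e^(rT) = (567.91 − 28.4912) · e^(0.0346·13/12)
= 539.4188 · e^0.037483 = 539.4188 × 1.038194 = £560.02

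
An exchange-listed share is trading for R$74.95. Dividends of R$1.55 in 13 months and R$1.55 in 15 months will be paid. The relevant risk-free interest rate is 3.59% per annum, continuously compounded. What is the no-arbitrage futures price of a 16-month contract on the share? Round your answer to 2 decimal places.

R$75.51

PV(dividends) I = 1.55·e^(−0.0359·13/12) + 1.55·e^(−0.0359·15/12)
I = 1.4909 + 1.4820 = 2.9729
F = (S − I)·e^(rT) = (74.95 − 2.9729) · e^(0.0359·16/12)
= 71.9771 · e^0.047867 = 71.9771 × 1.049031 = R$75.51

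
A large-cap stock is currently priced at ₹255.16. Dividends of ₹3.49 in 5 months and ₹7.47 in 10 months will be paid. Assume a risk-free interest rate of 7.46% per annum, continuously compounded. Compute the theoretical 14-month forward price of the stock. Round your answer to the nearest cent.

PV(dividends) I = 3.49·e^(−0.0746·5/12) + 7.47·e^(−0.0746·10/12)
I = 3.3832 + 7.0198 = 10.4030
F = (S − I)·e^(rT) = (255.16 − 10.4030) · e^(0.0746·14/12)
= 244.7570 · e^0.087033 = 244.7570 × 1.090933 = ₹267.01

₹267.01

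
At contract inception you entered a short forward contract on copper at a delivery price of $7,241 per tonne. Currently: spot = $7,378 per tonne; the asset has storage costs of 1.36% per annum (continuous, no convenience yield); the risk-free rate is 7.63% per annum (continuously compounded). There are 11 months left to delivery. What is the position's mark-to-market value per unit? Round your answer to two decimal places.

Current fair forward for the remaining 11 months: F = S·e^((r + u)·T), (r + u) = 0.0763 + 0.0136 = 0.0899
F = 7378 · e^(0.0899 × 11/12) = 7378 × 1.08589913 = 8011.7638
Value of long forward = (F − K)·e^(−rT) = (8011.7638 − 7241) · e^(−0.0763·11/12)
= 770.7638 × 0.93244821 = 718.70
Short position value = −(long value) = -$718.70

-$718.70 per tonne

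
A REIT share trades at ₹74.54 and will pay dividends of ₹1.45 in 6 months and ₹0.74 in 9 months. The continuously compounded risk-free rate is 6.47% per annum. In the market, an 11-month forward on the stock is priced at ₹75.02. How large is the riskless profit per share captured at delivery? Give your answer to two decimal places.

PV(dividends) I = 1.45·e^(−0.0647·6/12) + 0.74·e^(−0.0647·9/12) = 2.1088
Fair forward F* = (S − I)·e^(rT) = (74.54 − 2.1088)·e^0.059308 = 72.4312 × 1.061102 = 76.8569
Market ₹75.02 < fair 76.8569: forward underpriced → reverse cash-and-carry (short the stock, invest proceeds at r, pay the dividends, go long the forward).
Profit at T = |F_mkt − F*| = |75.02 − 76.8569| = ₹1.84 per share

₹1.84 per share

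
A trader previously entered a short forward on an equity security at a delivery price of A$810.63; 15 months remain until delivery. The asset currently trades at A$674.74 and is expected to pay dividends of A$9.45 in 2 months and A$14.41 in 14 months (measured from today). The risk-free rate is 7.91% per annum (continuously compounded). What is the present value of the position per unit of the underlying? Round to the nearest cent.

PV(remaining dividends) I = 9.45·e^(−0.0791·2/12) + 14.41·e^(−0.0791·14/12) = 22.4659
Current forward F = (S − I)·e^(rT) = (674.74 − 22.4659)·e^(0.0791·15/12) = 652.2741 × 1.103928 = 720.0636
Value (long) = (F − K)·e^(−rT) = (720.0636 − 810.63) × 0.905856 = -82.0401
Short position value = −(long value) = A$82.04

A$82.04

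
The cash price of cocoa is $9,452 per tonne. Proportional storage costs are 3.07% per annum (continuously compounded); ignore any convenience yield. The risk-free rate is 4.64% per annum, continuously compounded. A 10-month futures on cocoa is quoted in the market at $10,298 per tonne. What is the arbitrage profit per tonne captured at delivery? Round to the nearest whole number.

Fair futures: F* = S·e^(carry·T), with carry = (r + u) = 0.0464 + 0.0307 = 0.0771
F* = 9452 · e^(0.0771 × 10/12) = 9452 · e^0.064250 = 9452 × 1.066359 = $10079.2253
Market $10298 > fair $10079.2253: forward overpriced → cash-and-carry (buy spot, short the forward).
At maturity, profit = |F_mkt − F*| = |10298 − 10079.2253| = $219 per tonne

$219 per tonne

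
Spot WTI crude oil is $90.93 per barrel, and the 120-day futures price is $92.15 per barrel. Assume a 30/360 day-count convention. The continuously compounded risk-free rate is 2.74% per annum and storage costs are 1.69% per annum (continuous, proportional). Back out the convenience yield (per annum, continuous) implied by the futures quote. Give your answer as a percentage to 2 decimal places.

F = S·e^((r+u−y)T) ⇒ (r+u−y) = ln(F/S)/T
ln(92.15/90.93) = 0.013328; /T ⇒ 0.039984
y = r + u − ln(F/S)/T = 0.0274 + 0.0169 − 0.039984 = 0.004316
y = 0.43%

0.43%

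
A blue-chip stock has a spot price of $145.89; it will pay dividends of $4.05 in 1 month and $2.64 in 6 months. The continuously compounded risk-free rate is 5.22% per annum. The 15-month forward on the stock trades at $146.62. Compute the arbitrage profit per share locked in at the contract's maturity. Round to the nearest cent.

$2.06 per share

PV(dividends) I = 4.05·e^(−0.0522·1/12) + 2.64·e^(−0.0522·6/12) = 6.6044
Fair forward F* = (S − I)·e^(rT) = (145.89 − 6.6044)·e^0.065250 = 139.2856 × 1.067426 = 148.6771
Market $146.62 < fair 148.6771: forward underpriced → reverse cash-and-carry (short the stock, invest proceeds at r, pay the dividends, go long the forward).
Profit at T = |F_mkt − F*| = |146.62 − 148.6771| = $2.06 per share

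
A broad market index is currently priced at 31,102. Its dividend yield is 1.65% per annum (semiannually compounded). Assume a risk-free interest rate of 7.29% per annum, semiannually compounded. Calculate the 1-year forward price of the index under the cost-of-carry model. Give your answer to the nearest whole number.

32,866

F = S · (1+r/2)^(2T) / (1+q/2)^(2T)
= 31102 × 1.074229 / 1.016568 = 31102 × 1.056721
F = 32,866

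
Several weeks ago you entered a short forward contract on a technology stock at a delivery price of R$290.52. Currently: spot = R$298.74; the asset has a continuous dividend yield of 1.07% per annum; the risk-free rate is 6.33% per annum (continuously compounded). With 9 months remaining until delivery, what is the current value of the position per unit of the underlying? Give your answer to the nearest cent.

-R$19.30

Current fair forward for the remaining 9 months: F = S·e^((r − q)·T), (r − q) = 0.0633 − 0.0107 = 0.0526
F = 298.74 · e^(0.0526 × 9/12) = 298.74 × 1.040238 = 310.7607
Value of long forward = (F − K)·e^(−rT) = (310.7607 − 290.52) · e^(−0.0633·9/12)
= 20.2407 × 0.953634 = 19.30
Short position value = −(long value) = -R$19.30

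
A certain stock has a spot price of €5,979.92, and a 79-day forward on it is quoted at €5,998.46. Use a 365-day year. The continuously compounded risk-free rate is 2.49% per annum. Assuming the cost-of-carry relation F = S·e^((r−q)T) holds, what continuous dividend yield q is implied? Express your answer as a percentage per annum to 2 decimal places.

From F = S·e^((r−q)T): (r − q) = ln(F/S)/T
ln(5998.46/5979.92) = ln(1.003100) = 0.003095
(r − q) = 0.003095 / (79/365) = 0.014300
q = r − ln(F/S)/T = 0.0249 − 0.014300 = 0.010600
q = 1.06%

1.06%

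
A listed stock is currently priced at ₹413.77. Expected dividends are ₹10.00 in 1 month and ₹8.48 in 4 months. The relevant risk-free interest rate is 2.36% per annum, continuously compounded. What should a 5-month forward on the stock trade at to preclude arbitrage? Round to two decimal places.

₹399.28

PV(dividends) I = 10.00·e^(−0.0236·1/12) + 8.48·e^(−0.0236·4/12)
I = 9.9804 + 8.4136 = 18.3940
F = (S − I)·e^(rT) = (413.77 − 18.3940) · e^(0.0236·5/12)
= 395.3760 · e^0.009833 = 395.3760 × 1.009882 = ₹399.28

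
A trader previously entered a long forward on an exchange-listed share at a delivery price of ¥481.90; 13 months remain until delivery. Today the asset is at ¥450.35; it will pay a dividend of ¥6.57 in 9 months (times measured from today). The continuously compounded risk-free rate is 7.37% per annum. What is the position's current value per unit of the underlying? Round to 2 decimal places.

-¥0.79

PV(remaining dividends) I = 6.57·e^(−0.0737·9/12) = 6.2167
Current forward F = (S − I)·e^(rT) = (450.35 − 6.2167)·e^(0.0737·13/12) = 444.1333 × 1.083116 = 481.0479
Value (long) = (F − K)·e^(−rT) = (481.0479 − 481.90) × 0.923263 = -0.7867
Value = -¥0.79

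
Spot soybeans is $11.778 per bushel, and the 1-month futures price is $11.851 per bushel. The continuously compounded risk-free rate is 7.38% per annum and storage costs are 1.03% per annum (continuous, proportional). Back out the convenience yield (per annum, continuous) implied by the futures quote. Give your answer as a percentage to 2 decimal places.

F = S·e^((r+u−y)T) ⇒ (r+u−y) = ln(F/S)/T
ln(11.851/11.778) = 0.006179; /T ⇒ 0.074148
y = r + u − ln(F/S)/T = 0.0738 + 0.0103 − 0.074148 = 0.009952
y = 1.00%

1.00%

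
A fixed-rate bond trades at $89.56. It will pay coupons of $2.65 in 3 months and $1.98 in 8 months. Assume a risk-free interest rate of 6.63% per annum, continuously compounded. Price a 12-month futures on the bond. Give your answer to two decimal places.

PV(coupons) I = 2.65·e^(−0.0663·3/12) + 1.98·e^(−0.0663·8/12)
I = 2.6064 + 1.8944 = 4.5008
F = (S − I)·e^(rT) = (89.56 − 4.5008) · e^(0.0663·12/12)
= 85.0592 · e^0.066300 = 85.0592 × 1.068547 = $90.89

$90.89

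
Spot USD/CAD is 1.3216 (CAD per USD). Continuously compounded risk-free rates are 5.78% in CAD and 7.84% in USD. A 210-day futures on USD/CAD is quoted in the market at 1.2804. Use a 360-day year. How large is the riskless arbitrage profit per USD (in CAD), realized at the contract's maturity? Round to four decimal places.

0.0254 per USD (in CAD)

Fair futures: F* = S·e^(carry·T), with carry = (r_CAD − r_USD) = 0.0578 − 0.0784 = -0.0206
F* = 1.3216 · e^(-0.0206 × 210/360) = 1.3216 · e^-0.012017 = 1.3216 × 0.988055 = 1.3058
Market 1.2804 < fair 1.3058: forward underpriced → reverse cash-and-carry (short spot, go long the forward).
At maturity, profit = |F_mkt − F*| = |1.2804 − 1.3058| = 0.0254 per USD (in CAD)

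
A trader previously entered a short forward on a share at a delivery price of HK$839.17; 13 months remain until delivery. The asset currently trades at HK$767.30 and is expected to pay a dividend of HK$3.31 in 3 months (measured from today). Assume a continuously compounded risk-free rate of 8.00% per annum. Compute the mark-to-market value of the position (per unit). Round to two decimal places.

PV(remaining dividends) I = 3.31·e^(−0.0800·3/12) = 3.2445
Current forward F = (S − I)·e^(rT) = (767.30 − 3.2445)·e^(0.0800·13/12) = 764.0555 × 1.090533 = 833.2277
Value (long) = (F − K)·e^(−rT) = (833.2277 − 839.17) × 0.916983 = -5.4490
Short position value = −(long value) = HK$5.45

HK$5.45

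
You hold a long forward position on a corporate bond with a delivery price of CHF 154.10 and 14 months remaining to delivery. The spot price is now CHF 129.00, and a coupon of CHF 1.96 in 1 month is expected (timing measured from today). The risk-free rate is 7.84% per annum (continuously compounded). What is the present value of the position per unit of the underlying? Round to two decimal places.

-CHF 13.58

PV(remaining coupons) I = 1.96·e^(−0.0784·1/12) = 1.9472
Current forward F = (S − I)·e^(rT) = (129.00 − 1.9472)·e^(0.0784·14/12) = 127.0528 × 1.095780 = 139.2219
Value (long) = (F − K)·e^(−rT) = (139.2219 − 154.10) × 0.912592 = -13.5776
Value = -CHF 13.58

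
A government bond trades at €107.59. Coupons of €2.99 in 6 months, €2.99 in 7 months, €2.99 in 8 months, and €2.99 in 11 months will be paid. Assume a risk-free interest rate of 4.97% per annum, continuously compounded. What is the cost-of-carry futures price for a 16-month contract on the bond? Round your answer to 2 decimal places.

PV(coupons) I = 2.99·e^(−0.0497·6/12) + 2.99·e^(−0.0497·7/12) + 2.99·e^(−0.0497·8/12) + 2.99·e^(−0.0497·11/12)
I = 2.9166 + 2.9046 + 2.8926 + 2.8568 = 11.5706
F = (S − I)·e^(rT) = (107.59 − 11.5706) · e^(0.0497·16/12)
= 96.0194 · e^0.066267 = 96.0194 × 1.068512 = €102.60

€102.60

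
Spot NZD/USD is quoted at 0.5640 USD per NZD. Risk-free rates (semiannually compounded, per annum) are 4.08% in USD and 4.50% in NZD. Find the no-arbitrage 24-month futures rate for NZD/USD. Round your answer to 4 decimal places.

By covered interest parity, F = S · (1+r_USD/2)^(2T) / (1+r_NZD/2)^(2T)
= 0.5640 × 1.084131 / 1.093083 = 0.5640 × 0.991810
F = 0.5594 USD per NZD

0.5594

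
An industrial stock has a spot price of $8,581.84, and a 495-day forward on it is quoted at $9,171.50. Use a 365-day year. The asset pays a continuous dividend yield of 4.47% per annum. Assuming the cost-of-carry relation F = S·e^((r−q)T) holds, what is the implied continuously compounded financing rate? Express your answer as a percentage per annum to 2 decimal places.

From F = S·e^((r−q)T): (r − q) = ln(F/S)/T
ln(9171.50/8581.84) = ln(1.068710) = 0.066452
(r − q) = 0.066452 / (495/365) = 0.049000
r = ln(F/S)/T + q = 0.049000 + 0.0447 = 0.093700
r = 9.37%

9.37%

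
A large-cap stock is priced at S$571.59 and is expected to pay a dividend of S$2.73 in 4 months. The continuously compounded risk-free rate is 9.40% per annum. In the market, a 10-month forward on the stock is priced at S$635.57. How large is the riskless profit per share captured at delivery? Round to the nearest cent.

PV(dividends) I = 2.73·e^(−0.0940·4/12) = 2.6458
Fair forward F* = (S − I)·e^(rT) = (571.59 − 2.6458)·e^0.078333 = 568.9442 × 1.081483 = 615.3035
Market S$635.57 > fair 615.3035: forward overpriced → cash-and-carry (borrow at r, buy the stock and collect the dividends, short the forward).
Profit at T = |F_mkt − F*| = |635.57 − 615.3035| = S$20.27 per share

S$20.27 per share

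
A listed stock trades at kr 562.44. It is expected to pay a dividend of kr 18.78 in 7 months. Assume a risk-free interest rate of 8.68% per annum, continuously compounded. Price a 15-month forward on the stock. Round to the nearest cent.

PV(dividends) I = 18.78·e^(−0.0868·7/12)
I = 17.8528
F = (S − I)·e^(rT) = (562.44 − 17.8528) · e^(0.0868·15/12)
= 544.5872 · e^0.108500 = 544.5872 × 1.114605 = kr 607.00

kr 607.00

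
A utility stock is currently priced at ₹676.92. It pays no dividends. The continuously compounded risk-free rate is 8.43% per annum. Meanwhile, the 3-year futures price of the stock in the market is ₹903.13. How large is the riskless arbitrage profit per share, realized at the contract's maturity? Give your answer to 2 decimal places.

Fair futures: F* = S·e^(carry·T), with carry = r = 0.0843
F* = 676.92 · e^(0.0843 × 3) = 676.92 · e^0.252900 = 676.92 × 1.287754 = ₹871.7064
Market ₹903.13 > fair ₹871.7064: forward overpriced → cash-and-carry (buy spot, short the forward).
At maturity, profit = |F_mkt − F*| = |903.13 − 871.7064| = ₹31.42 per share

₹31.42 per share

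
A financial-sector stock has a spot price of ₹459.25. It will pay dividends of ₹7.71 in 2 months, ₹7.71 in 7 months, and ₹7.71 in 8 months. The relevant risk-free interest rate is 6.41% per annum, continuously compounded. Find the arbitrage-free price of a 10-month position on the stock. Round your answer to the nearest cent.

₹460.77

PV(dividends) I = 7.71·e^(−0.0641·2/12) + 7.71·e^(−0.0641·7/12) + 7.71·e^(−0.0641·8/12)
I = 7.6281 + 7.4270 + 7.3875 = 22.4426
F = (S − I)·e^(rT) = (459.25 − 22.4426) · e^(0.0641·10/12)
= 436.8074 · e^0.053417 = 436.8074 × 1.054869 = ₹460.77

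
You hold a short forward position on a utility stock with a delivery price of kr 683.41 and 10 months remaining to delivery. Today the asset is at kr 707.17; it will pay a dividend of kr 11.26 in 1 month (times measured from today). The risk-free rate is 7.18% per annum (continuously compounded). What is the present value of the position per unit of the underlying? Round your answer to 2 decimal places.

-kr 52.26

PV(remaining dividends) I = 11.26·e^(−0.0718·1/12) = 11.1928
Current forward F = (S − I)·e^(rT) = (707.17 − 11.1928)·e^(0.0718·10/12) = 695.9772 × 1.061660 = 738.8912
Value (long) = (F − K)·e^(−rT) = (738.8912 − 683.41) × 0.941922 = 52.2590
Short position value = −(long value) = -kr 52.26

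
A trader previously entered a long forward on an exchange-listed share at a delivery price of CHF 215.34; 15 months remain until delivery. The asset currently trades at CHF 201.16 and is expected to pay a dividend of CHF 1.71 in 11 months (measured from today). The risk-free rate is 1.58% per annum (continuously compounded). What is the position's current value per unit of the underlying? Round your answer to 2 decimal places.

-CHF 11.65

PV(remaining dividends) I = 1.71·e^(−0.0158·11/12) = 1.6854
Current forward F = (S − I)·e^(rT) = (201.16 − 1.6854)·e^(0.0158·15/12) = 199.4746 × 1.019946 = 203.4533
Value (long) = (F − K)·e^(−rT) = (203.4533 − 215.34) × 0.980444 = -11.6542
Value = -CHF 11.65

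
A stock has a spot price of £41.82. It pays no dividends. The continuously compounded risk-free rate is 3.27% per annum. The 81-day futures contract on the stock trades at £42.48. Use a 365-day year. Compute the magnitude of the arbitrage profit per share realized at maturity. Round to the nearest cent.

Fair futures: F* = S·e^(carry·T), with carry = r = 0.0327
F* = 41.82 · e^(0.0327 × 81/365) = 41.82 · e^0.007257 = 41.82 × 1.007283 = £42.1246
Market £42.48 > fair £42.1246: forward overpriced → cash-and-carry (buy spot, short the forward).
At maturity, profit = |F_mkt − F*| = |42.48 − 42.1246| = £0.36 per share

£0.36 per share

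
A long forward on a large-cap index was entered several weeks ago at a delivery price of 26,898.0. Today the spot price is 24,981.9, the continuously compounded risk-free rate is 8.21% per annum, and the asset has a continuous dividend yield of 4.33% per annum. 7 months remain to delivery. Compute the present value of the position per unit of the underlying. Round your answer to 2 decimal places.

-1281.37

Current fair forward for the remaining 7 months: F = S·e^((r − q)·T), (r − q) = 0.0821 − 0.0433 = 0.0388
F = 24981.9 · e^(0.0388 × 7/12) = 24981.9 × 1.02289141 = 25553.7709
Value of long forward = (F − K)·e^(−rT) = (25553.7709 − 26898.0) · e^(−0.0821·7/12)
= -1344.2291 × 0.95323705 = -1281.37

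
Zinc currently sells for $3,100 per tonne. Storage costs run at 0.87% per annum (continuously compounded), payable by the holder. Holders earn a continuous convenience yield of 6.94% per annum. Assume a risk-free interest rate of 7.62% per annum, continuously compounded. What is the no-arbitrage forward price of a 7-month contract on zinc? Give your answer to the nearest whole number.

$3,128 per tonne

Net carry = r + u − y = 0.0762 + 0.0087 − 0.0694 = 0.0155
F = S·e^((r+u−y)T) = 3100 · e^(0.0155 × 7/12) = 3100 · e^0.009042
= 3100 × 1.009083 = $3,128 per tonne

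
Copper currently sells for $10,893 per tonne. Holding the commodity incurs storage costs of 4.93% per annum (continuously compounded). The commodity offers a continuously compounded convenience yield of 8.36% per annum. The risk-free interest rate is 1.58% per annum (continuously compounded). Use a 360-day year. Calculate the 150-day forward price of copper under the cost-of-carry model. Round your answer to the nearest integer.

Net carry = r + u − y = 0.0158 + 0.0493 − 0.0836 = -0.0185
F = S·e^((r+u−y)T) = 10893 · e^(-0.0185 × 150/360) = 10893 · e^-0.007708
= 10893 × 0.992322 = $10,809 per tonne

$10,809 per tonne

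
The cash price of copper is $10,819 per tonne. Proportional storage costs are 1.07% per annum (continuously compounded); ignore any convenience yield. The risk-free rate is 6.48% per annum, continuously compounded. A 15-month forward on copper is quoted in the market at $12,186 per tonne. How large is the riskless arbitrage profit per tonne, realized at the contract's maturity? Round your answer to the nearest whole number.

$296 per tonne

Fair forward: F* = S·e^(carry·T), with carry = (r + u) = 0.0648 + 0.0107 = 0.0755
F* = 10819 · e^(0.0755 × 15/12) = 10819 · e^0.094375 = 10819 × 1.098972 = $11889.7781
Market $12186 > fair $11889.7781: forward overpriced → cash-and-carry (buy spot, short the forward).
At maturity, profit = |F_mkt − F*| = |12186 − 11889.7781| = $296 per tonne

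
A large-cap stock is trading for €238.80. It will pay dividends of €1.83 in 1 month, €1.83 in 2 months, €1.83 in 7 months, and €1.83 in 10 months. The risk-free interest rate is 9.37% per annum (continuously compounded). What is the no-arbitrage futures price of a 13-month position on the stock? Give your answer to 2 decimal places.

PV(dividends) I = 1.83·e^(−0.0937·1/12) + 1.83·e^(−0.0937·2/12) + 1.83·e^(−0.0937·7/12) + 1.83·e^(−0.0937·10/12)
I = 1.8158 + 1.8016 + 1.7327 + 1.6925 = 7.0426
F = (S − I)·e^(rT) = (238.80 − 7.0426) · e^(0.0937·13/12)
= 231.7574 · e^0.101508 = 231.7574 × 1.106839 = €256.52

€256.52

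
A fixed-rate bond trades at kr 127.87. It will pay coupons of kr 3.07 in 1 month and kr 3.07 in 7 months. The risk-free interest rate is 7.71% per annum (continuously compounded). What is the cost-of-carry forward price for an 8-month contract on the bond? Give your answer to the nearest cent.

kr 128.31

PV(coupons) I = 3.07·e^(−0.0771·1/12) + 3.07·e^(−0.0771·7/12)
I = 3.0503 + 2.9350 = 5.9853
F = (S − I)·e^(rT) = (127.87 − 5.9853) · e^(0.0771·8/12)
= 121.8847 · e^0.051400 = 121.8847 × 1.052744 = kr 128.31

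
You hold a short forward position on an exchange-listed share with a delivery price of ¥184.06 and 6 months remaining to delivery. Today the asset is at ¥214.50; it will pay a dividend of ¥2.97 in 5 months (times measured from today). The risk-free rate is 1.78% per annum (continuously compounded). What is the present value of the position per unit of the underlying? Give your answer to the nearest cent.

PV(remaining dividends) I = 2.97·e^(−0.0178·5/12) = 2.9481
Current forward F = (S − I)·e^(rT) = (214.50 − 2.9481)·e^(0.0178·6/12) = 211.5519 × 1.008940 = 213.4432
Value (long) = (F − K)·e^(−rT) = (213.4432 − 184.06) × 0.991139 = 29.1228
Short position value = −(long value) = -¥29.12

-¥29.12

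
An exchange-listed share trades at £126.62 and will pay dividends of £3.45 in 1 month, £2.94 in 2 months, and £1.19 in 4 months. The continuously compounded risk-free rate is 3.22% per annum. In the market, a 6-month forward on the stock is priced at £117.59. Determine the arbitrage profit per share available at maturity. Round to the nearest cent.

PV(dividends) I = 3.45·e^(−0.0322·1/12) + 2.94·e^(−0.0322·2/12) + 1.19·e^(−0.0322·4/12) = 7.5423
Fair forward F* = (S − I)·e^(rT) = (126.62 − 7.5423)·e^0.016100 = 119.0777 × 1.016230 = 121.0103
Market £117.59 < fair 121.0103: forward underpriced → reverse cash-and-carry (short the stock, invest proceeds at r, pay the dividends, go long the forward).
Profit at T = |F_mkt − F*| = |117.59 − 121.0103| = £3.42 per share

£3.42 per share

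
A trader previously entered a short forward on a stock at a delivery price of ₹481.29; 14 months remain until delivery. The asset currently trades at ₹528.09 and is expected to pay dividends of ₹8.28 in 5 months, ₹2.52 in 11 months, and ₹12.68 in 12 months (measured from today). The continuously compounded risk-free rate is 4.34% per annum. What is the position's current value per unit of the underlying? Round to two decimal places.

-₹47.87

PV(remaining dividends) I = 8.28·e^(−0.0434·5/12) + 2.52·e^(−0.0434·11/12) + 12.68·e^(−0.0434·12/12) = 22.6948
Current forward F = (S − I)·e^(rT) = (528.09 − 22.6948)·e^(0.0434·14/12) = 505.3952 × 1.051937 = 531.6439
Value (long) = (F − K)·e^(−rT) = (531.6439 − 481.29) × 0.950627 = 47.8678
Short position value = −(long value) = -₹47.87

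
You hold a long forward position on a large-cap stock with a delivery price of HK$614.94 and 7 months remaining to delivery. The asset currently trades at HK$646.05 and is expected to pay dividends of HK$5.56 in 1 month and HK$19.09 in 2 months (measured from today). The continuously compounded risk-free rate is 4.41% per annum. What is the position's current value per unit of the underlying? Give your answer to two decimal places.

HK$22.24

PV(remaining dividends) I = 5.56·e^(−0.0441·1/12) + 19.09·e^(−0.0441·2/12) = 24.4898
Current forward F = (S − I)·e^(rT) = (646.05 − 24.4898)·e^(0.0441·7/12) = 621.5602 × 1.026059 = 637.7574
Value (long) = (F − K)·e^(−rT) = (637.7574 − 614.94) × 0.974603 = 22.2379
Value = HK$22.24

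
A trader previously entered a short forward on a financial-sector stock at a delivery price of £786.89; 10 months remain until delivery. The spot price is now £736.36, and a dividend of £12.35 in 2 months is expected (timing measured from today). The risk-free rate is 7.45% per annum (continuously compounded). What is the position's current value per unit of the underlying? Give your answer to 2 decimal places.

PV(remaining dividends) I = 12.35·e^(−0.0745·2/12) = 12.1976
Current forward F = (S − I)·e^(rT) = (736.36 − 12.1976)·e^(0.0745·10/12) = 724.1624 × 1.064051 = 770.5457
Value (long) = (F − K)·e^(−rT) = (770.5457 − 786.89) × 0.939805 = -15.3605
Short position value = −(long value) = £15.36

£15.36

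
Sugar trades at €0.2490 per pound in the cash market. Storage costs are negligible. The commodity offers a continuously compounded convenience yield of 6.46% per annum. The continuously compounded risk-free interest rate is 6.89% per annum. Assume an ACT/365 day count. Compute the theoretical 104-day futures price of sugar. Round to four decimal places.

Net carry = r + u − y = 0.0689 + 0.0000 − 0.0646 = 0.0043
F = S·e^((r+u−y)T) = 0.2490 · e^(0.0043 × 104/365) = 0.2490 · e^0.001225
= 0.2490 × 1.001226 = €0.2493 per pound

€0.2493 per pound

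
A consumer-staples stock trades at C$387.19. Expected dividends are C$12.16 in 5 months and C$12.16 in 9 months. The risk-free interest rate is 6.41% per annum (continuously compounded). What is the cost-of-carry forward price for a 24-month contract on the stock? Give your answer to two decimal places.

C$413.52

PV(dividends) I = 12.16·e^(−0.0641·5/12) + 12.16·e^(−0.0641·9/12)
I = 11.8395 + 11.5892 = 23.4287
F = (S − I)·e^(rT) = (387.19 − 23.4287) · e^(0.0641·24/12)
= 363.7613 · e^0.128200 = 363.7613 × 1.136780 = C$413.52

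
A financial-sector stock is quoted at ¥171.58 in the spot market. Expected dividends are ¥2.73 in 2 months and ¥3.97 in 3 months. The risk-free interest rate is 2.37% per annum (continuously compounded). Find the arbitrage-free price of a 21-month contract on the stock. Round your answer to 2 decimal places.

¥171.90

PV(dividends) I = 2.73·e^(−0.0237·2/12) + 3.97·e^(−0.0237·3/12)
I = 2.7192 + 3.9465 = 6.6657
F = (S − I)·e^(rT) = (171.58 − 6.6657) · e^(0.0237·21/12)
= 164.9143 · e^0.041475 = 164.9143 × 1.042347 = ¥171.90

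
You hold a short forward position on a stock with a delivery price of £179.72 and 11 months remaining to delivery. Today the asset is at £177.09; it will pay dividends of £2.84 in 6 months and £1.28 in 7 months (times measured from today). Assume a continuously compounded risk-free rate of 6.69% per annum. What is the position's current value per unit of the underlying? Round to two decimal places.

-£4.08

PV(remaining dividends) I = 2.84·e^(−0.0669·6/12) + 1.28·e^(−0.0669·7/12) = 3.9776
Current forward F = (S − I)·e^(rT) = (177.09 − 3.9776)·e^(0.0669·11/12) = 173.1124 × 1.063244 = 184.0607
Value (long) = (F − K)·e^(−rT) = (184.0607 − 179.72) × 0.940518 = 4.0825
Short position value = −(long value) = -£4.08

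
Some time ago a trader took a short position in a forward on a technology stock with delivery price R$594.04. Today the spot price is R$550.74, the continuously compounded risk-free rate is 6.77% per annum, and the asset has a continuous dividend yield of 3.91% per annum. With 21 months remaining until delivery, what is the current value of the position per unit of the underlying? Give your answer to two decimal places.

Current fair forward for the remaining 21 months: F = S·e^((r − q)·T), (r − q) = 0.0677 − 0.0391 = 0.0286
F = 550.74 · e^(0.0286 × 21/12) = 550.74 × 1.051324 = 579.0062
Value of long forward = (F − K)·e^(−rT) = (579.0062 − 594.04) · e^(−0.0677·21/12)
= -15.0338 × 0.888274 = -13.35
Short position value = −(long value) = R$13.35

R$13.35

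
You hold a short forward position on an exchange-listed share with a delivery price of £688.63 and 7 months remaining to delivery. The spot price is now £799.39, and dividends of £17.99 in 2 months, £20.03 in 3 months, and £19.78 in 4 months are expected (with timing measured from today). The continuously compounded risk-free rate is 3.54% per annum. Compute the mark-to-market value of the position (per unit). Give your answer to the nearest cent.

PV(remaining dividends) I = 17.99·e^(−0.0354·2/12) + 20.03·e^(−0.0354·3/12) + 19.78·e^(−0.0354·4/12) = 57.2857
Current forward F = (S − I)·e^(rT) = (799.39 − 57.2857)·e^(0.0354·7/12) = 742.1043 × 1.020865 = 757.5883
Value (long) = (F − K)·e^(−rT) = (757.5883 − 688.63) × 0.979562 = 67.5489
Short position value = −(long value) = -£67.55

-£67.55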